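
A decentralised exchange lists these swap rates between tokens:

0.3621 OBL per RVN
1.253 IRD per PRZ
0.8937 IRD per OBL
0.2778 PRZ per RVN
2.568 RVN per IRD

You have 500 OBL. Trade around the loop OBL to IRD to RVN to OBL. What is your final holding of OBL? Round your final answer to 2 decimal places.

500 OBL × 0.8937 = 446.85 IRD
446.85 IRD × 2.568 = 1147.5108 RVN
1147.5108 RVN × 0.3621 = 415.51366068 OBL

415.51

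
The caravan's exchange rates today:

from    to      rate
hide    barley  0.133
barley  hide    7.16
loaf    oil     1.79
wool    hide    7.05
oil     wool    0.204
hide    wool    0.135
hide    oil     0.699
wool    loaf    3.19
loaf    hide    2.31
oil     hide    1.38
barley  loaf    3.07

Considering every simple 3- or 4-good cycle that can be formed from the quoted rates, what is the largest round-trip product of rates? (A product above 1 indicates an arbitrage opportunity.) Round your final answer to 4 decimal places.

1.1649

loaf→oil→wool→loaf: 1.79 × 0.204 × 3.19 = 1.16486
loaf→oil→hide→wool→loaf: 1.79 × 1.38 × 0.135 × 3.19 = 1.06379
loaf→hide→oil→wool→loaf: 2.31 × 0.699 × 0.204 × 3.19 = 1.05078
loaf→oil→hide→barley→loaf: 1.79 × 1.38 × 0.133 × 3.07 = 1.00861
hide→oil→wool→hide: 0.699 × 0.204 × 7.05 = 1.00530
loaf→hide→wool→loaf: 2.31 × 0.135 × 3.19 = 0.99480
loaf→hide→barley→loaf: 2.31 × 0.133 × 3.07 = 0.94320
Maximum is loaf→oil→wool→loaf at 1.1649; arbitrage exists.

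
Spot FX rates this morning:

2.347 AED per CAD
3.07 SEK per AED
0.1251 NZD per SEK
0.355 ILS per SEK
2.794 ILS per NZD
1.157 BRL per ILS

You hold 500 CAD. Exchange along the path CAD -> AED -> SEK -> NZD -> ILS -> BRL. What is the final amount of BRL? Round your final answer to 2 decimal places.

500 CAD × 2.347 = 1173.5 AED
1173.5 AED × 3.07 = 3602.645 SEK
3602.645 SEK × 0.1251 = 450.6908895 NZD
450.6908895 NZD × 2.794 = 1259.230345263 ILS
1259.230345263 ILS × 1.157 = 1456.929509469291 BRL

1456.93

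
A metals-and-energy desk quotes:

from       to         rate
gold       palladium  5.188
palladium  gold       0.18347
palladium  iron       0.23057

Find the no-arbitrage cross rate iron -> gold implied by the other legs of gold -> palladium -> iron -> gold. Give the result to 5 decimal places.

Known legs of the cycle: 5.188 × 0.23057 = 1.19619716
For no arbitrage the full-cycle product must be 1, so the missing rate is 1 / 1.19619716 ≈ 0.8359826.

0.83598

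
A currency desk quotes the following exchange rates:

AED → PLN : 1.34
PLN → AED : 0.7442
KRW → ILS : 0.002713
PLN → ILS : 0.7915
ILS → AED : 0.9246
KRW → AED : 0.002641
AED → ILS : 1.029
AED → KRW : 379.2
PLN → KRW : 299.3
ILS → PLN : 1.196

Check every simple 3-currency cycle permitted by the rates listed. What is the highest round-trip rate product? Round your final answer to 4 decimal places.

KRW→AED→PLN→KRW: 0.002641 × 1.34 × 299.3 = 1.05920
PLN→ILS→AED→PLN: 0.7915 × 0.9246 × 1.34 = 0.98064
KRW→ILS→PLN→KRW: 0.002713 × 1.196 × 299.3 = 0.97115
KRW→ILS→AED→KRW: 0.002713 × 0.9246 × 379.2 = 0.95120
PLN→AED→ILS→PLN: 0.7442 × 1.029 × 1.196 = 0.91588
Maximum is KRW→AED→PLN→KRW at 1.0592; arbitrage exists.

1.0592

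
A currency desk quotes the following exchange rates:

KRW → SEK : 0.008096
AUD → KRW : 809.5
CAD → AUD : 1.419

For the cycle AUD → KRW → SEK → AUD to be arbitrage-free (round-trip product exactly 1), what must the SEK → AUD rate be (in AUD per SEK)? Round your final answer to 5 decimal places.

Known legs of the cycle: 809.5 × 0.008096 = 6.553712
For no arbitrage the full-cycle product must be 1, so the missing rate is 1 / 6.553712 ≈ 0.1525853.

0.15259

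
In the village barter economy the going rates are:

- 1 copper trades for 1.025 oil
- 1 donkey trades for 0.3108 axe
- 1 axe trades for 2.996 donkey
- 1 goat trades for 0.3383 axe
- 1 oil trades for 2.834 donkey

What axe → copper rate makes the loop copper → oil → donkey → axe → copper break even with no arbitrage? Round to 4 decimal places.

1.1076

Known legs of the cycle: 1.025 × 2.834 × 0.3108 = 0.90282738
For no arbitrage the full-cycle product must be 1, so the missing rate is 1 / 0.90282738 ≈ 1.107631.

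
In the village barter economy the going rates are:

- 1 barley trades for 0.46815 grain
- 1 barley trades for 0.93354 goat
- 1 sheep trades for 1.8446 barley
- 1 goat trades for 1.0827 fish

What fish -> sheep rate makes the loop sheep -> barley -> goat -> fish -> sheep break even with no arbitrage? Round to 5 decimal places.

Known legs of the cycle: 1.8446 × 0.93354 × 1.0827 = 1.8644179360068
For no arbitrage the full-cycle product must be 1, so the missing rate is 1 / 1.8644179360068 ≈ 0.5363604.

0.53636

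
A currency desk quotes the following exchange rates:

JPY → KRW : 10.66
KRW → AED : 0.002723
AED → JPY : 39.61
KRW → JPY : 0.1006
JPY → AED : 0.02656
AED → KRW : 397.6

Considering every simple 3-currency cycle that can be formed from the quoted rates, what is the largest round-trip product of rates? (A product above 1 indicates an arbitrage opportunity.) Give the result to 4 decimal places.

1.1498

JPY→KRW→AED→JPY: 10.66 × 0.002723 × 39.61 = 1.14977
JPY→AED→KRW→JPY: 0.02656 × 397.6 × 0.1006 = 1.06236
Maximum is JPY→KRW→AED→JPY at 1.1498; arbitrage exists.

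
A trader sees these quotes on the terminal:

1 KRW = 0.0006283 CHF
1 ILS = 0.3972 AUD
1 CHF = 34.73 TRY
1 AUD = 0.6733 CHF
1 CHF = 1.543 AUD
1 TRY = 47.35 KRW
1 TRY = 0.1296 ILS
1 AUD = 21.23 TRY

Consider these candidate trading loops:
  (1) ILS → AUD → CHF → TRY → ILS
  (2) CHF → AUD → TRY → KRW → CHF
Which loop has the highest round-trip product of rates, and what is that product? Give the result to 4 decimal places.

1.2037

(1) 0.3972 × 0.6733 × 34.73 × 0.1296 = 1.20373
(2) 1.543 × 21.23 × 47.35 × 0.0006283 = 0.97455
Highest is cycle (1) at 1.2037 (>1, arbitrage).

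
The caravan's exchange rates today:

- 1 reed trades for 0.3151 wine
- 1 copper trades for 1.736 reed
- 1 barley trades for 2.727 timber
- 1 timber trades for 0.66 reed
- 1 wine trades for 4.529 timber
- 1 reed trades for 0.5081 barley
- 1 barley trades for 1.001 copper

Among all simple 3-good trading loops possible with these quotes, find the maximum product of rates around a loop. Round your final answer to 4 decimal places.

0.9419

reed→wine→timber→reed: 0.3151 × 4.529 × 0.66 = 0.94188
reed→barley→timber→reed: 0.5081 × 2.727 × 0.66 = 0.91449
copper→reed→barley→copper: 1.736 × 0.5081 × 1.001 = 0.88294
Maximum is reed→wine→timber→reed at 0.9419; no arbitrage — every cycle loses value.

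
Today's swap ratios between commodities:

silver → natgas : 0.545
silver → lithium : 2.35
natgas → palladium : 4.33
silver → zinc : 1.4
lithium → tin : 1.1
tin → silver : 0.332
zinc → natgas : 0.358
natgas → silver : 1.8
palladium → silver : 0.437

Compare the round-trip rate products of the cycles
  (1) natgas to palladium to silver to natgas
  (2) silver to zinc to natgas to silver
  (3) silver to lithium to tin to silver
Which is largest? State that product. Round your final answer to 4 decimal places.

(1) 4.33 × 0.437 × 0.545 = 1.03125
(2) 1.4 × 0.358 × 1.8 = 0.90216
(3) 2.35 × 1.1 × 0.332 = 0.85822
Highest is cycle (1) at 1.0313 (>1, arbitrage).

1.0313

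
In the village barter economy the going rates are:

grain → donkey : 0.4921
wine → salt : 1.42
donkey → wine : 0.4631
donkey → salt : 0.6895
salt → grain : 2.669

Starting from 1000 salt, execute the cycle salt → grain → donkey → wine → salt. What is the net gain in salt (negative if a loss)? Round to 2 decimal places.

-136.30

1000 salt × 2.669 = 2669 grain
2669 grain × 0.4921 = 1313.4149 donkey
1313.4149 donkey × 0.4631 = 608.24244019 wine
608.24244019 wine × 1.42 = 863.7042650698 salt
Net change: 863.7042650698 − 1000 = -136.2957349302 salt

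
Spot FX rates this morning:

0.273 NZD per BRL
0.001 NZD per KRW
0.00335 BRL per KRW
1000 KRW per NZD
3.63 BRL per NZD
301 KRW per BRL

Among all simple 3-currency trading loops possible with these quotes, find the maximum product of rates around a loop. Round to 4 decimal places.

1.0926

KRW→NZD→BRL→KRW: 0.001 × 3.63 × 301 = 1.09263
KRW→BRL→NZD→KRW: 0.00335 × 0.273 × 1000 = 0.91455
Maximum is KRW→NZD→BRL→KRW at 1.0926; arbitrage exists.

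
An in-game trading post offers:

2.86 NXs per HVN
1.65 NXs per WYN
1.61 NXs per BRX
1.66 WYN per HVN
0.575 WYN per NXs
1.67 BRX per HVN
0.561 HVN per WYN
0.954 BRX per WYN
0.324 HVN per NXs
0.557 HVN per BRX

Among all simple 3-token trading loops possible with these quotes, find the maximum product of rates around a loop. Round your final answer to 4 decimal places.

0.9226

HVN→NXs→WYN→HVN: 2.86 × 0.575 × 0.561 = 0.92256
HVN→WYN→NXs→HVN: 1.66 × 1.65 × 0.324 = 0.88744
BRX→NXs→WYN→BRX: 1.61 × 0.575 × 0.954 = 0.88317
BRX→HVN→WYN→BRX: 0.557 × 1.66 × 0.954 = 0.88209
BRX→NXs→HVN→BRX: 1.61 × 0.324 × 1.67 = 0.87114
Maximum is HVN→NXs→WYN→HVN at 0.9226; no arbitrage — every cycle loses value.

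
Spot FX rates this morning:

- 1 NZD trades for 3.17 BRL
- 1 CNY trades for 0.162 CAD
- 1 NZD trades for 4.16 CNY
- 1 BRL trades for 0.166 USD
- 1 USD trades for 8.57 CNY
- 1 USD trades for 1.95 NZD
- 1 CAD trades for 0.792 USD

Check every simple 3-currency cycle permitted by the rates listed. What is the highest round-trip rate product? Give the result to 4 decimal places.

USD→CNY→CAD→USD: 8.57 × 0.162 × 0.792 = 1.09957
BRL→USD→NZD→BRL: 0.166 × 1.95 × 3.17 = 1.02613
Maximum is USD→CNY→CAD→USD at 1.0996; arbitrage exists.

1.0996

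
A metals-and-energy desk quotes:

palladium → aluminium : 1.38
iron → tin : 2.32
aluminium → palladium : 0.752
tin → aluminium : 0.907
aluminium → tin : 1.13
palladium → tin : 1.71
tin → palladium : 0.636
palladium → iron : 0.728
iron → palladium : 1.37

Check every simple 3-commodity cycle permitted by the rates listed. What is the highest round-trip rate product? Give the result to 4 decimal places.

1.1663

aluminium→palladium→tin→aluminium: 0.752 × 1.71 × 0.907 = 1.16633
iron→tin→palladium→iron: 2.32 × 0.636 × 0.728 = 1.07418
aluminium→tin→palladium→aluminium: 1.13 × 0.636 × 1.38 = 0.99178
Maximum is aluminium→palladium→tin→aluminium at 1.1663; arbitrage exists.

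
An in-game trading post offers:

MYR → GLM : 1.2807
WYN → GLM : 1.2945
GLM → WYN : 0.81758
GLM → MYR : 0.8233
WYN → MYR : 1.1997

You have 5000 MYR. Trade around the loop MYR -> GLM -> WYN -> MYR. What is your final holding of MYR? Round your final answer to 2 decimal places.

6280.88

5000 MYR × 1.2807 = 6403.5 GLM
6403.5 GLM × 0.81758 = 5235.37353 WYN
5235.37353 WYN × 1.1997 = 6280.877623941 MYR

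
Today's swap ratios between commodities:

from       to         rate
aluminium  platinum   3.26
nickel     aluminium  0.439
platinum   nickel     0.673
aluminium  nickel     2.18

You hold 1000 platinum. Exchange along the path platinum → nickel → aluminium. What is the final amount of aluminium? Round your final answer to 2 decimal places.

295.45

1000 platinum × 0.673 = 673 nickel
673 nickel × 0.439 = 295.447 aluminium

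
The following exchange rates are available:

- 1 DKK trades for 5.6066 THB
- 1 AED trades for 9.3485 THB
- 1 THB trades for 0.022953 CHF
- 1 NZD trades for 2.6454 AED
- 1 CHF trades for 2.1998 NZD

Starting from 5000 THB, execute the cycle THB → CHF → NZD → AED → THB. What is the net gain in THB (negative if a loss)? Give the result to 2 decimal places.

5000 THB × 0.022953 = 114.765 CHF
114.765 CHF × 2.1998 = 252.460047 NZD
252.460047 NZD × 2.6454 = 667.8578083338 AED
667.8578083338 AED × 9.3485 = 6243.4687212085293 THB
Net change: 6243.4687212085293 − 5000 = 1243.4687212085293 THB

1243.47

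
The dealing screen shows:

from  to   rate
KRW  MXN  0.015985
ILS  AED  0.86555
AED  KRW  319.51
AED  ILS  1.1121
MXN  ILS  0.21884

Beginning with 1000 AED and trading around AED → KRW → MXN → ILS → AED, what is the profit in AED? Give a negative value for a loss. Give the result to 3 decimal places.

-32.578

1000 AED × 319.51 = 319510 KRW
319510 KRW × 0.015985 = 5107.36735 MXN
5107.36735 MXN × 0.21884 = 1117.696270874 ILS
1117.696270874 ILS × 0.86555 = 967.4220072549907 AED
Net change: 967.4220072549907 − 1000 = -32.5779927450093 AED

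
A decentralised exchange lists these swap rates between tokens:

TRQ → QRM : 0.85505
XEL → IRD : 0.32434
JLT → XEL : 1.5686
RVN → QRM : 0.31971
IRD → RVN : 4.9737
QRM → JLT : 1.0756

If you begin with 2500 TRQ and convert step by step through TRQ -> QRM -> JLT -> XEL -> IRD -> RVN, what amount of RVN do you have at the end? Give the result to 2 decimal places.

5818.01

2500 TRQ × 0.85505 = 2137.625 QRM
2137.625 QRM × 1.0756 = 2299.22945 JLT
2299.22945 JLT × 1.5686 = 3606.57131527 XEL
3606.57131527 XEL × 0.32434 = 1169.7553403946718 IRD
1169.7553403946718 IRD × 4.9737 = 5818.01213652097913166 RVN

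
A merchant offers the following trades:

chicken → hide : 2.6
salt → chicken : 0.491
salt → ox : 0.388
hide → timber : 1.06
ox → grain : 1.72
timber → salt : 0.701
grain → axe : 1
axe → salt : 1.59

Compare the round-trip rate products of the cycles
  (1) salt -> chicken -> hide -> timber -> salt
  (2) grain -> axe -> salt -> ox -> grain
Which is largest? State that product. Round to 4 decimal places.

1.0611

(1) 0.491 × 2.6 × 1.06 × 0.701 = 0.94859
(2) 1 × 1.59 × 0.388 × 1.72 = 1.06110
Highest is cycle (2) at 1.0611 (>1, arbitrage).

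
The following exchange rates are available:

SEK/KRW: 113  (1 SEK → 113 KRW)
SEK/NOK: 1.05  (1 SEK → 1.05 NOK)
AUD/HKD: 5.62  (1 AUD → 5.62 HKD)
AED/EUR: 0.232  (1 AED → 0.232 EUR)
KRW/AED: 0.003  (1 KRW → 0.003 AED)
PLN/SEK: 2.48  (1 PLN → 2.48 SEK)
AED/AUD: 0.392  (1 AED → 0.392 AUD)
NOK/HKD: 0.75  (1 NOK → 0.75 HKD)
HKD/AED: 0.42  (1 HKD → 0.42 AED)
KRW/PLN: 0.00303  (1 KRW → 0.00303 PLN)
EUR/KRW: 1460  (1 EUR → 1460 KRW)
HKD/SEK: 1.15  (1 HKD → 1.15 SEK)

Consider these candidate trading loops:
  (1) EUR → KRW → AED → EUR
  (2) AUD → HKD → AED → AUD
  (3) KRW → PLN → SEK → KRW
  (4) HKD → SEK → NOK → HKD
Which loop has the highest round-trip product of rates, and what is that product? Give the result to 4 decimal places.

(1) 1460 × 0.003 × 0.232 = 1.01616
(2) 5.62 × 0.42 × 0.392 = 0.92528
(3) 0.00303 × 2.48 × 113 = 0.84913
(4) 1.15 × 1.05 × 0.75 = 0.90563
Highest is cycle (1) at 1.0162 (>1, arbitrage).

1.0162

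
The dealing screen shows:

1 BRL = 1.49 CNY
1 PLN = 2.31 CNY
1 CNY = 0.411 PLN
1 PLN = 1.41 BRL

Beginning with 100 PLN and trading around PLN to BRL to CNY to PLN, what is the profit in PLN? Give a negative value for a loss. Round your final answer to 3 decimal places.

-13.653

100 PLN × 1.41 = 141 BRL
141 BRL × 1.49 = 210.09 CNY
210.09 CNY × 0.411 = 86.34699 PLN
Net change: 86.34699 − 100 = -13.65301 PLN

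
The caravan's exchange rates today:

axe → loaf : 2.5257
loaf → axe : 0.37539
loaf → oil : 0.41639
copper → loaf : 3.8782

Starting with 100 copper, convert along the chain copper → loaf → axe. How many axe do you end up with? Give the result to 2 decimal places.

145.58

100 copper × 3.8782 = 387.82 loaf
387.82 loaf × 0.37539 = 145.5837498 axe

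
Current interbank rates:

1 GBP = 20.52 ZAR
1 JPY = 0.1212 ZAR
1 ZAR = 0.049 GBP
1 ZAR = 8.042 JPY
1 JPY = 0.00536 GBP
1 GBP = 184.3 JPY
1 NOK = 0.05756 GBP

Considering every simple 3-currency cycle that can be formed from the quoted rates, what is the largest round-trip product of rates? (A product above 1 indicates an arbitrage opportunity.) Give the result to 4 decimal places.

JPY→ZAR→GBP→JPY: 0.1212 × 0.049 × 184.3 = 1.09452
JPY→GBP→ZAR→JPY: 0.00536 × 20.52 × 8.042 = 0.88452
Maximum is JPY→ZAR→GBP→JPY at 1.0945; arbitrage exists.

1.0945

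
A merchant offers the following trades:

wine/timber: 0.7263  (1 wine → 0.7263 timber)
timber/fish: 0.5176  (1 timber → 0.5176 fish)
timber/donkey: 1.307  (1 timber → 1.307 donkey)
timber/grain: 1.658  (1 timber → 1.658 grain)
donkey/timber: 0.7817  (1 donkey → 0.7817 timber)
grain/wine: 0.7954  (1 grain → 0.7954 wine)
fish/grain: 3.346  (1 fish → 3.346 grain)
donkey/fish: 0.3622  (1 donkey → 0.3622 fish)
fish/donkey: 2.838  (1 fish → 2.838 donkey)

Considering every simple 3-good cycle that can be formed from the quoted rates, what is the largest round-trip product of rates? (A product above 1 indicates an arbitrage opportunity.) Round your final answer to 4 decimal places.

timber→fish→donkey→timber: 0.5176 × 2.838 × 0.7817 = 1.14828
timber→grain→wine→timber: 1.658 × 0.7954 × 0.7263 = 0.95782
Maximum is timber→fish→donkey→timber at 1.1483; arbitrage exists.

1.1483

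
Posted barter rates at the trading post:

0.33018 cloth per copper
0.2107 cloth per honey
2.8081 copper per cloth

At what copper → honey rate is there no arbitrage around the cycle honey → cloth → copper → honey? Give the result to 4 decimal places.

1.6901

Known legs of the cycle: 0.2107 × 2.8081 = 0.59166667
For no arbitrage the full-cycle product must be 1, so the missing rate is 1 / 0.59166667 ≈ 1.690141.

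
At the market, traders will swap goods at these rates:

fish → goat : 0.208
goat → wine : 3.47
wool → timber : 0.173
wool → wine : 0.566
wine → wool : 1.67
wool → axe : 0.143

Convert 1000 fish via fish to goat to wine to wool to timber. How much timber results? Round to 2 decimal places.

208.52

1000 fish × 0.208 = 208 goat
208 goat × 3.47 = 721.76 wine
721.76 wine × 1.67 = 1205.3392 wool
1205.3392 wool × 0.173 = 208.5236816 timber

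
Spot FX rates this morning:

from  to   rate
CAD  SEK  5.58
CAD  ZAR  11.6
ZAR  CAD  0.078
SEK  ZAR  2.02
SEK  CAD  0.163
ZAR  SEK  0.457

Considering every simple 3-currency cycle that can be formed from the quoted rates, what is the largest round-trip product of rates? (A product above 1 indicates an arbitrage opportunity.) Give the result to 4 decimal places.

SEK→ZAR→CAD→SEK: 2.02 × 0.078 × 5.58 = 0.87918
SEK→CAD→ZAR→SEK: 0.163 × 11.6 × 0.457 = 0.86410
Maximum is SEK→ZAR→CAD→SEK at 0.8792; no arbitrage — every cycle loses value.

0.8792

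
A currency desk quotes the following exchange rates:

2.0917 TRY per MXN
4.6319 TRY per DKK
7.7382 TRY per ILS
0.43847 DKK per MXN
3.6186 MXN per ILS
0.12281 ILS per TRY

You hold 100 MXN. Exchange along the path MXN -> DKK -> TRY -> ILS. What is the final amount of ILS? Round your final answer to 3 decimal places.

24.942

100 MXN × 0.43847 = 43.847 DKK
43.847 DKK × 4.6319 = 203.0949193 TRY
203.0949193 TRY × 0.12281 = 24.942087039233 ILS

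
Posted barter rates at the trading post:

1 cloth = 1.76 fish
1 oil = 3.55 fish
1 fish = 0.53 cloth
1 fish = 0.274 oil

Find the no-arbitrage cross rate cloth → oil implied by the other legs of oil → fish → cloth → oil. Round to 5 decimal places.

0.53149

Known legs of the cycle: 3.55 × 0.53 = 1.8815
For no arbitrage the full-cycle product must be 1, so the missing rate is 1 / 1.8815 ≈ 0.5314908.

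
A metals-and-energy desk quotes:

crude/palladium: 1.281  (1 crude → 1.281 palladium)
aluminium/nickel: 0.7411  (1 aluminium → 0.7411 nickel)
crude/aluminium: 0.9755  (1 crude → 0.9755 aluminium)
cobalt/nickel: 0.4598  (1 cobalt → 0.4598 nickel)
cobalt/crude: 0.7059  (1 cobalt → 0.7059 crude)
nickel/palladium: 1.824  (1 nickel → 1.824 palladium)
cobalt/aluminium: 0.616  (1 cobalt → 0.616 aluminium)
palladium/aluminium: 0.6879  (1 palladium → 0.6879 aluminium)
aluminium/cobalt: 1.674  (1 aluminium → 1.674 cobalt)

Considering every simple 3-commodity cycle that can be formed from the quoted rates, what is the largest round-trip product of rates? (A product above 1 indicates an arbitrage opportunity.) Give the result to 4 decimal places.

crude→aluminium→cobalt→crude: 0.9755 × 1.674 × 0.7059 = 1.15273
nickel→palladium→aluminium→nickel: 1.824 × 0.6879 × 0.7411 = 0.92988
Maximum is crude→aluminium→cobalt→crude at 1.1527; arbitrage exists.

1.1527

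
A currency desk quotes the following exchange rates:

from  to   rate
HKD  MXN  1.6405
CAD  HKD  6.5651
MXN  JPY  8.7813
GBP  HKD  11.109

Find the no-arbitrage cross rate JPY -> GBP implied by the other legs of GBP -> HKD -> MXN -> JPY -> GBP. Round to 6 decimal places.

0.006249

Known legs of the cycle: 11.109 × 1.6405 × 8.7813 = 160.03317291885
For no arbitrage the full-cycle product must be 1, so the missing rate is 1 / 160.03317291885 ≈ 0.00624870.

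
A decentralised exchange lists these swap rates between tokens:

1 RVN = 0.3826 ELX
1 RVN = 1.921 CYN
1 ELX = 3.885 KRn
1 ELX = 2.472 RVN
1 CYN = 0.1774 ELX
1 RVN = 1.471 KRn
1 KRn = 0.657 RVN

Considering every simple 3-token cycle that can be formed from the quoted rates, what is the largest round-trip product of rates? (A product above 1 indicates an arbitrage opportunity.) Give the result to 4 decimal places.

0.9766

RVN→ELX→KRn→RVN: 0.3826 × 3.885 × 0.657 = 0.97657
CYN→ELX→RVN→CYN: 0.1774 × 2.472 × 1.921 = 0.84242
Maximum is RVN→ELX→KRn→RVN at 0.9766; no arbitrage — every cycle loses value.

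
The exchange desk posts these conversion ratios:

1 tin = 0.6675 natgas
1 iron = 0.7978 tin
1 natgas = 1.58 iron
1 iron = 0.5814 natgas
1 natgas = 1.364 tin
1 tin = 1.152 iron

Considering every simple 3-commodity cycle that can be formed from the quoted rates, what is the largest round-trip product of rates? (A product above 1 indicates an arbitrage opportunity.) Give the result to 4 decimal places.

natgas→tin→iron→natgas: 1.364 × 1.152 × 0.5814 = 0.91357
natgas→iron→tin→natgas: 1.58 × 0.7978 × 0.6675 = 0.84140
Maximum is natgas→tin→iron→natgas at 0.9136; no arbitrage — every cycle loses value.

0.9136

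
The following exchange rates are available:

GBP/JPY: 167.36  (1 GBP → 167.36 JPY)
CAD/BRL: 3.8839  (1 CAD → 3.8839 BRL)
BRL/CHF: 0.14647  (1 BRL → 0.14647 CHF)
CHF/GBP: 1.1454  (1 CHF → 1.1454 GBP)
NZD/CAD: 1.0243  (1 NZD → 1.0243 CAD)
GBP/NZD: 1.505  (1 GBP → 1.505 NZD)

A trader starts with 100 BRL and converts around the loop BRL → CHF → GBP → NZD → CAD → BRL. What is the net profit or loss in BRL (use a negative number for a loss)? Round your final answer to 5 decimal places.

0.44714

100 BRL × 0.14647 = 14.647 CHF
14.647 CHF × 1.1454 = 16.7766738 GBP
16.7766738 GBP × 1.505 = 25.248894069 NZD
25.248894069 NZD × 1.0243 = 25.8624421948767 CAD
25.8624421948767 CAD × 3.8839 = 100.44713924068161513 BRL
Net change: 100.44713924068161513 − 100 = 0.44713924068161513 BRL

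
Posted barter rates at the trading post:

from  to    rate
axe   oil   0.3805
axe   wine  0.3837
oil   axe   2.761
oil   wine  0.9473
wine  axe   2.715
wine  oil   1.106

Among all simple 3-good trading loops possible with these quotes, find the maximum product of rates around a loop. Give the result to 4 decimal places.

1.1717

oil→axe→wine→oil: 2.761 × 0.3837 × 1.106 = 1.17169
oil→wine→axe→oil: 0.9473 × 2.715 × 0.3805 = 0.97862
Maximum is oil→axe→wine→oil at 1.1717; arbitrage exists.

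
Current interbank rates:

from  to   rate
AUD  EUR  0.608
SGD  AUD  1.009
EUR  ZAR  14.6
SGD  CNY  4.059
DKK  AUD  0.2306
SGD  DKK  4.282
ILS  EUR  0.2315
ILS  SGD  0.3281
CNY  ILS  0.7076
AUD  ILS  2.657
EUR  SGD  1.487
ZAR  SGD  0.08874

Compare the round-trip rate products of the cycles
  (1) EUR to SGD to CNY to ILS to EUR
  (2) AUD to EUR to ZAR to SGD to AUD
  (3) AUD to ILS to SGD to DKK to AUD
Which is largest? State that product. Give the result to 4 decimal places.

0.9887

(1) 1.487 × 4.059 × 0.7076 × 0.2315 = 0.98871
(2) 0.608 × 14.6 × 0.08874 × 1.009 = 0.79482
(3) 2.657 × 0.3281 × 4.282 × 0.2306 = 0.86080
Highest is cycle (1) at 0.9887 (≤1, no arbitrage).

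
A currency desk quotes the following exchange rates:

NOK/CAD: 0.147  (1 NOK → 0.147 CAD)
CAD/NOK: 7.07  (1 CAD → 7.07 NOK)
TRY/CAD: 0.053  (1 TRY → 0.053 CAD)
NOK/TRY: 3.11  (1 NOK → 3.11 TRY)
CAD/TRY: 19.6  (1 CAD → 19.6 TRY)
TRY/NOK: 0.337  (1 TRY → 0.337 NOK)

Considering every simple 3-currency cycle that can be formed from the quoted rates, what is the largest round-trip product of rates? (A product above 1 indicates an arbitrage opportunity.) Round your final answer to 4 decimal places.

1.1653

CAD→NOK→TRY→CAD: 7.07 × 3.11 × 0.053 = 1.16535
CAD→TRY→NOK→CAD: 19.6 × 0.337 × 0.147 = 0.97096
Maximum is CAD→NOK→TRY→CAD at 1.1653; arbitrage exists.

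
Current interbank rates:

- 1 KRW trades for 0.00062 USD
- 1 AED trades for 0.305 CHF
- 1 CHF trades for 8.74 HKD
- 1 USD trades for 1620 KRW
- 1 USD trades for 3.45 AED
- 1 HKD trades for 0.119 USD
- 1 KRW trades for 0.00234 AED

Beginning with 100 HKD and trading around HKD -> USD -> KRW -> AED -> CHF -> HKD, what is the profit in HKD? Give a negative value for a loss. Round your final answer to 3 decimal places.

100 HKD × 0.119 = 11.9 USD
11.9 USD × 1620 = 19278 KRW
19278 KRW × 0.00234 = 45.11052 AED
45.11052 AED × 0.305 = 13.7587086 CHF
13.7587086 CHF × 8.74 = 120.251113164 HKD
Net change: 120.251113164 − 100 = 20.251113164 HKD

20.251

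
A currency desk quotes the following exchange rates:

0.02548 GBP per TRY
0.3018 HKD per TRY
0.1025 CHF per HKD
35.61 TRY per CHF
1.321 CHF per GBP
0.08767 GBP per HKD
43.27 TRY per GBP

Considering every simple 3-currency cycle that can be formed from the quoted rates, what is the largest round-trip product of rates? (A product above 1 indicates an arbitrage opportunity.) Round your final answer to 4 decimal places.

1.1986

GBP→CHF→TRY→GBP: 1.321 × 35.61 × 0.02548 = 1.19860
HKD→GBP→TRY→HKD: 0.08767 × 43.27 × 0.3018 = 1.14487
HKD→CHF→TRY→HKD: 0.1025 × 35.61 × 0.3018 = 1.10158
Maximum is GBP→CHF→TRY→GBP at 1.1986; arbitrage exists.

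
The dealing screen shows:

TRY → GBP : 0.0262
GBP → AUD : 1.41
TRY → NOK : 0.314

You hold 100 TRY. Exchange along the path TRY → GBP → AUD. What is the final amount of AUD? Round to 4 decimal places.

3.6942

100 TRY × 0.0262 = 2.62 GBP
2.62 GBP × 1.41 = 3.6942 AUD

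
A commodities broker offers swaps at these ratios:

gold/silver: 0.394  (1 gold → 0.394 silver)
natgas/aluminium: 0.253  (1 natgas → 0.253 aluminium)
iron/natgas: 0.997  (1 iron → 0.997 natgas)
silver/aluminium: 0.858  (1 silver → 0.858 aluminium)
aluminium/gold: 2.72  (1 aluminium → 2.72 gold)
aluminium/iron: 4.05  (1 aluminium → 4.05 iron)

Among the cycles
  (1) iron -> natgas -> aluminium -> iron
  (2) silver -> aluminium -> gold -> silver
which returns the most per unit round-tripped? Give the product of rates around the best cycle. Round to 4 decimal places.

1.0216

(1) 0.997 × 0.253 × 4.05 = 1.02158
(2) 0.858 × 2.72 × 0.394 = 0.91950
Highest is cycle (1) at 1.0216 (>1, arbitrage).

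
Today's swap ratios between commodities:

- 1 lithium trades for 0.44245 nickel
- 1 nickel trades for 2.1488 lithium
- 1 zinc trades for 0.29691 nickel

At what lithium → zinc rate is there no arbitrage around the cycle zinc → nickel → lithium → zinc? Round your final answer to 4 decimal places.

1.5674

Known legs of the cycle: 0.29691 × 2.1488 = 0.638000208
For no arbitrage the full-cycle product must be 1, so the missing rate is 1 / 0.638000208 ≈ 1.567398.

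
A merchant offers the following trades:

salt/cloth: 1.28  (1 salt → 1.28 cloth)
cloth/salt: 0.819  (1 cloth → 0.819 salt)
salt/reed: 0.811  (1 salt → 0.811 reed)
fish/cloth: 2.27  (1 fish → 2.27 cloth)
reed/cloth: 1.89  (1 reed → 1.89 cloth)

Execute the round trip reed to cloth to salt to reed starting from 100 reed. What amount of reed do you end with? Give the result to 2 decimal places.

125.54

100 reed × 1.89 = 189 cloth
189 cloth × 0.819 = 154.791 salt
154.791 salt × 0.811 = 125.535501 reed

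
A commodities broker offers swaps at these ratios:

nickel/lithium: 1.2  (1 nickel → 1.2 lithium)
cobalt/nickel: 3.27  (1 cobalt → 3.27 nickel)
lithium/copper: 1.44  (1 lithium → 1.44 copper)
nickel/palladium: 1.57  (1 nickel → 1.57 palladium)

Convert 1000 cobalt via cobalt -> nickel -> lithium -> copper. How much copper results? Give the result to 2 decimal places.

1000 cobalt × 3.27 = 3270 nickel
3270 nickel × 1.2 = 3924 lithium
3924 lithium × 1.44 = 5650.56 copper

5650.56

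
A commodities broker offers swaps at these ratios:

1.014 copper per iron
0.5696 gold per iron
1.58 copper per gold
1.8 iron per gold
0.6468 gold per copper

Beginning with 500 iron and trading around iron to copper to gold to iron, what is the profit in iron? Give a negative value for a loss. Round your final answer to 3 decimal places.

500 iron × 1.014 = 507 copper
507 copper × 0.6468 = 327.9276 gold
327.9276 gold × 1.8 = 590.26968 iron
Net change: 590.26968 − 500 = 90.26968 iron

90.270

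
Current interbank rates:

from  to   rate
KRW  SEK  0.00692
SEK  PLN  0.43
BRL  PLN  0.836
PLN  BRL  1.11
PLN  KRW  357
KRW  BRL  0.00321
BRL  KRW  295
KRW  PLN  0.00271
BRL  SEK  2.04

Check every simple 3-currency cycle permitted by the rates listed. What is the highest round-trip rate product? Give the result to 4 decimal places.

KRW→SEK→PLN→KRW: 0.00692 × 0.43 × 357 = 1.06229
PLN→BRL→SEK→PLN: 1.11 × 2.04 × 0.43 = 0.97369
KRW→BRL→PLN→KRW: 0.00321 × 0.836 × 357 = 0.95803
KRW→PLN→BRL→KRW: 0.00271 × 1.11 × 295 = 0.88739
Maximum is KRW→SEK→PLN→KRW at 1.0623; arbitrage exists.

1.0623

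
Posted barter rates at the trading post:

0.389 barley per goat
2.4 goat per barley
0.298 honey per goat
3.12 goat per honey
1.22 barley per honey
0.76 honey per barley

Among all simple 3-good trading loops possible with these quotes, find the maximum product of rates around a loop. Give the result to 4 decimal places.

goat→barley→honey→goat: 0.389 × 0.76 × 3.12 = 0.92240
goat→honey→barley→goat: 0.298 × 1.22 × 2.4 = 0.87254
Maximum is goat→barley→honey→goat at 0.9224; no arbitrage — every cycle loses value.

0.9224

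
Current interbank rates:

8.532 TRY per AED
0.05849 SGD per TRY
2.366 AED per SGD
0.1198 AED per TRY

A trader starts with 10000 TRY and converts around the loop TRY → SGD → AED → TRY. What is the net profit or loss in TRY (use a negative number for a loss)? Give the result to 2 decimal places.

1807.21

10000 TRY × 0.05849 = 584.9 SGD
584.9 SGD × 2.366 = 1383.8734 AED
1383.8734 AED × 8.532 = 11807.2078488 TRY
Net change: 11807.2078488 − 10000 = 1807.2078488 TRY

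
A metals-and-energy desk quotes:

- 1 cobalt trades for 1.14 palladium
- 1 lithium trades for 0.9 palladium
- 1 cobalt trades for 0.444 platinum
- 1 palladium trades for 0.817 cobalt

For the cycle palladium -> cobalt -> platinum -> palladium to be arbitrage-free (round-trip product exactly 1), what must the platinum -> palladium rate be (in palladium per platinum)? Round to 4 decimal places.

2.7567

Known legs of the cycle: 0.817 × 0.444 = 0.362748
For no arbitrage the full-cycle product must be 1, so the missing rate is 1 / 0.362748 ≈ 2.756735.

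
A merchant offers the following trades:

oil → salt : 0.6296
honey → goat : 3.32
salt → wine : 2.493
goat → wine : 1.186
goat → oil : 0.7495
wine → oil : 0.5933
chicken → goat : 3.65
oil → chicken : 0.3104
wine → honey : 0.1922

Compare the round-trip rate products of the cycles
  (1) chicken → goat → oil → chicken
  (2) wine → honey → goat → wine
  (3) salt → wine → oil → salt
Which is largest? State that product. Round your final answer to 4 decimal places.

0.9312

(1) 3.65 × 0.7495 × 0.3104 = 0.84915
(2) 0.1922 × 3.32 × 1.186 = 0.75679
(3) 2.493 × 0.5933 × 0.6296 = 0.93124
Highest is cycle (3) at 0.9312 (≤1, no arbitrage).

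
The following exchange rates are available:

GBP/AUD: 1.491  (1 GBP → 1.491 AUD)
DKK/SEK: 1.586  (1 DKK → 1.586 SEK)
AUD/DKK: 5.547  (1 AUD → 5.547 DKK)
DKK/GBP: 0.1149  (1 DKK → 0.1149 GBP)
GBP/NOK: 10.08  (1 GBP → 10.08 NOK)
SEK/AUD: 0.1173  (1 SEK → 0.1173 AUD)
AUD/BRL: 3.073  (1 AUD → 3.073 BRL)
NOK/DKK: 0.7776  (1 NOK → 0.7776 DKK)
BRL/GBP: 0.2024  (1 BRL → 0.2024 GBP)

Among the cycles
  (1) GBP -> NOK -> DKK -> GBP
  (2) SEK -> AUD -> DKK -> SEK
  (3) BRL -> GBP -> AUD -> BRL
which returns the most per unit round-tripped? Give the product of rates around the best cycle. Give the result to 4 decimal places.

(1) 10.08 × 0.7776 × 0.1149 = 0.90061
(2) 0.1173 × 5.547 × 1.586 = 1.03195
(3) 0.2024 × 1.491 × 3.073 = 0.92737
Highest is cycle (2) at 1.0320 (>1, arbitrage).

1.0320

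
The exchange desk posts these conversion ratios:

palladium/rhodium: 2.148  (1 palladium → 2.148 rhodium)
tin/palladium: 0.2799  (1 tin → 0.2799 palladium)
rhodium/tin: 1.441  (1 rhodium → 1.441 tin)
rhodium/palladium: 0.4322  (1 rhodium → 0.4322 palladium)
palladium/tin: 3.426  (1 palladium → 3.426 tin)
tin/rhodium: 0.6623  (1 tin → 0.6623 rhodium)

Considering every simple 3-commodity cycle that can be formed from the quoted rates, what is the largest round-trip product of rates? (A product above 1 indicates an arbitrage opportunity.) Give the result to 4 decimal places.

tin→rhodium→palladium→tin: 0.6623 × 0.4322 × 3.426 = 0.98068
tin→palladium→rhodium→tin: 0.2799 × 2.148 × 1.441 = 0.86637
Maximum is tin→rhodium→palladium→tin at 0.9807; no arbitrage — every cycle loses value.

0.9807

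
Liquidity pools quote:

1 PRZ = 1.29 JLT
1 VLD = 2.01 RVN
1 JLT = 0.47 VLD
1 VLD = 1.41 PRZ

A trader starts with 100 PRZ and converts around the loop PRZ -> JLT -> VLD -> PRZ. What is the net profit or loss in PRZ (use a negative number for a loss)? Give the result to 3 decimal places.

100 PRZ × 1.29 = 129 JLT
129 JLT × 0.47 = 60.63 VLD
60.63 VLD × 1.41 = 85.4883 PRZ
Net change: 85.4883 − 100 = -14.5117 PRZ

-14.512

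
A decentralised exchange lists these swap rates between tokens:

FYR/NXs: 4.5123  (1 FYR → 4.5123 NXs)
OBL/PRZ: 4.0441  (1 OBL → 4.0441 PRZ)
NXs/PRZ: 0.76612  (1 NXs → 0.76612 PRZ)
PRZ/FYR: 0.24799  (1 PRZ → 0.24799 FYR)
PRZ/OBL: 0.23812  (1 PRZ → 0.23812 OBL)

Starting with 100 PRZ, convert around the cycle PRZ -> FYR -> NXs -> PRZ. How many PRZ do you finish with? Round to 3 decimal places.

100 PRZ × 0.24799 = 24.799 FYR
24.799 FYR × 4.5123 = 111.9005277 NXs
111.9005277 NXs × 0.76612 = 85.729232281524 PRZ

85.729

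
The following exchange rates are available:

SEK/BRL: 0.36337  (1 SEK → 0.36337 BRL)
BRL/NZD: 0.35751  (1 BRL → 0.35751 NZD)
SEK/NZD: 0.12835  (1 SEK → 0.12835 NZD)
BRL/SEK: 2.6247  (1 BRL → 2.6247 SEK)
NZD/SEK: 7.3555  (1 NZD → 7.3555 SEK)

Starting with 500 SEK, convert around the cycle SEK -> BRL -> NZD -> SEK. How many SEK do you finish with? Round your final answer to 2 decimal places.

477.77

500 SEK × 0.36337 = 181.685 BRL
181.685 BRL × 0.35751 = 64.95420435 NZD
64.95420435 NZD × 7.3555 = 477.770650096425 SEK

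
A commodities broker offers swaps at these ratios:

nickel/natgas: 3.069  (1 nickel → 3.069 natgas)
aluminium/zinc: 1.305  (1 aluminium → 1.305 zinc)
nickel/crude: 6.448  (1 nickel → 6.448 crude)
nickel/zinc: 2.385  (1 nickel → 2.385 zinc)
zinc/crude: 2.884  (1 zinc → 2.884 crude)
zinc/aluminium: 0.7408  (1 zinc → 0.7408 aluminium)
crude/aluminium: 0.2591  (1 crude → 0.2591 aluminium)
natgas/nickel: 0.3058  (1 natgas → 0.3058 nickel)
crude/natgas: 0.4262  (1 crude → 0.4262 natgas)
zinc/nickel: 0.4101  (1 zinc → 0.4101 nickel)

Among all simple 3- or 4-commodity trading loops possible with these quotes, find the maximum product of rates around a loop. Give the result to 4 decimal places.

0.9752

zinc→crude→aluminium→zinc: 2.884 × 0.2591 × 1.305 = 0.97515
zinc→crude→natgas→nickel→zinc: 2.884 × 0.4262 × 0.3058 × 2.385 = 0.89647
zinc→nickel→crude→aluminium→zinc: 0.4101 × 6.448 × 0.2591 × 1.305 = 0.89411
crude→natgas→nickel→crude: 0.4262 × 0.3058 × 6.448 = 0.84038
Maximum is zinc→crude→aluminium→zinc at 0.9752; no arbitrage — every cycle loses value.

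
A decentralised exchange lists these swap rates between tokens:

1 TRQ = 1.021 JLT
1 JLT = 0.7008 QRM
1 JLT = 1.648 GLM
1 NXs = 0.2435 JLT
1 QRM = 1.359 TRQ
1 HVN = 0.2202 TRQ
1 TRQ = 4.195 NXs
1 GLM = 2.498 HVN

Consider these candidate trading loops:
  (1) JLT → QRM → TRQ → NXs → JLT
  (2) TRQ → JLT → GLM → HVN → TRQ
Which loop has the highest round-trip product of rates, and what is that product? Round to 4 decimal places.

0.9728

(1) 0.7008 × 1.359 × 4.195 × 0.2435 = 0.97285
(2) 1.021 × 1.648 × 2.498 × 0.2202 = 0.92553
Highest is cycle (1) at 0.9728 (≤1, no arbitrage).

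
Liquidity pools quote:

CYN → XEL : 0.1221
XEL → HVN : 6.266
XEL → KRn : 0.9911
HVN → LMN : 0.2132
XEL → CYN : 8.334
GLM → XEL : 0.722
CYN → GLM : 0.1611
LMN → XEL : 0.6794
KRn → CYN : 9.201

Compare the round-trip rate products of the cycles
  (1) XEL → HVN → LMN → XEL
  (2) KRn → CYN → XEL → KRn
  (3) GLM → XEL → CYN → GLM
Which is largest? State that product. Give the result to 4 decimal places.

(1) 6.266 × 0.2132 × 0.6794 = 0.90762
(2) 9.201 × 0.1221 × 0.9911 = 1.11344
(3) 0.722 × 8.334 × 0.1611 = 0.96936
Highest is cycle (2) at 1.1134 (>1, arbitrage).

1.1134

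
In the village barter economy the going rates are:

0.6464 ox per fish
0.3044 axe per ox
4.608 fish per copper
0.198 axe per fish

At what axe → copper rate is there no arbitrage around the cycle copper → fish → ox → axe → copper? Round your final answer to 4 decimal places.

1.1029

Known legs of the cycle: 4.608 × 0.6464 × 0.3044 = 0.90668924928
For no arbitrage the full-cycle product must be 1, so the missing rate is 1 / 0.90668924928 ≈ 1.102914.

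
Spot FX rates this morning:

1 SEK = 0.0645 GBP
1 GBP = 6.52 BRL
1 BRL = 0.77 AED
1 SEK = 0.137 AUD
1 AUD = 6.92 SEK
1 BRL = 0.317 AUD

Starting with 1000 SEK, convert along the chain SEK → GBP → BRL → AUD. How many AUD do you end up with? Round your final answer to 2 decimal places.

133.31

1000 SEK × 0.0645 = 64.5 GBP
64.5 GBP × 6.52 = 420.54 BRL
420.54 BRL × 0.317 = 133.31118 AUD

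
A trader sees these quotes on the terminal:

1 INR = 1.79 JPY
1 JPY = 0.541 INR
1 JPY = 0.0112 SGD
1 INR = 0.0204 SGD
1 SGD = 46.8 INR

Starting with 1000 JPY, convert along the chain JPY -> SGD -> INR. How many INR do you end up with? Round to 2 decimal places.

524.16

1000 JPY × 0.0112 = 11.2 SGD
11.2 SGD × 46.8 = 524.16 INR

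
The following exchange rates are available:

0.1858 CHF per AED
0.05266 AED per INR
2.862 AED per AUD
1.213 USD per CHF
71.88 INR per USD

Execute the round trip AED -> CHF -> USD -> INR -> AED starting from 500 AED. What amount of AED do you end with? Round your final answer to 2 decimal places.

426.55

500 AED × 0.1858 = 92.9 CHF
92.9 CHF × 1.213 = 112.6877 USD
112.6877 USD × 71.88 = 8099.991876 INR
8099.991876 INR × 0.05266 = 426.54557219016 AED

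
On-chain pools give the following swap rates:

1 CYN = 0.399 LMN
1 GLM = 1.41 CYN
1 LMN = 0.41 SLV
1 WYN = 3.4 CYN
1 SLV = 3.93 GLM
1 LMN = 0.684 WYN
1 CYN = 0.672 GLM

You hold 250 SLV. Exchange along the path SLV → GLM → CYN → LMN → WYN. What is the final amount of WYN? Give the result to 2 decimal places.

250 SLV × 3.93 = 982.5 GLM
982.5 GLM × 1.41 = 1385.325 CYN
1385.325 CYN × 0.399 = 552.744675 LMN
552.744675 LMN × 0.684 = 378.0773577 WYN

378.08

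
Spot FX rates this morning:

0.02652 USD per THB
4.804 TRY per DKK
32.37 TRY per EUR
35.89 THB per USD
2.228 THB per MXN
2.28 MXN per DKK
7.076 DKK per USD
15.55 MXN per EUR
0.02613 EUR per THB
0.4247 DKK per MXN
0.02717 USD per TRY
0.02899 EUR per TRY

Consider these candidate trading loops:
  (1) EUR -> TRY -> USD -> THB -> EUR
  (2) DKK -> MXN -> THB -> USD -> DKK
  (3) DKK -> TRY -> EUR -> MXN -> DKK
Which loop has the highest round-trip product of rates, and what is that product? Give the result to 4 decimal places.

(1) 32.37 × 0.02717 × 35.89 × 0.02613 = 0.82479
(2) 2.28 × 2.228 × 0.02652 × 7.076 = 0.95326
(3) 4.804 × 0.02899 × 15.55 × 0.4247 = 0.91974
Highest is cycle (2) at 0.9533 (≤1, no arbitrage).

0.9533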